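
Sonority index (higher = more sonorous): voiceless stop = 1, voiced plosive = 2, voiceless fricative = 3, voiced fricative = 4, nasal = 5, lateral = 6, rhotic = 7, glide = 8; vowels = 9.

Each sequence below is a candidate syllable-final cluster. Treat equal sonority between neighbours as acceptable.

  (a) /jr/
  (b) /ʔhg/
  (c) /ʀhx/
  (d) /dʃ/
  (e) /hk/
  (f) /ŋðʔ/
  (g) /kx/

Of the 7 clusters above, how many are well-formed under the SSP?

4

(a) 8-7 → obeys
(b) 1-3-2 → violates
(c) 7-3-3 → obeys
(d) 2-3 → violates
(e) 3-1 → obeys
(f) 5-4-1 → obeys
(g) 1-3 → violates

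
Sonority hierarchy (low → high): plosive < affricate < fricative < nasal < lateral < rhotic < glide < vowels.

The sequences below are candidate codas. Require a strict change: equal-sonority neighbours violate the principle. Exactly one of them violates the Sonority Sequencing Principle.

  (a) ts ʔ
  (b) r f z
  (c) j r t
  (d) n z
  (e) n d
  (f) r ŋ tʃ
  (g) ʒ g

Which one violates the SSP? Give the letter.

b

(a) sonority 2-1: well-formed.
(b) sonority 6-3-3: ill-formed.
(c) sonority 7-6-1: well-formed.
(d) sonority 4-3: well-formed.
(e) sonority 4-1: well-formed.
(f) sonority 6-4-2: well-formed.
(g) sonority 3-1: well-formed.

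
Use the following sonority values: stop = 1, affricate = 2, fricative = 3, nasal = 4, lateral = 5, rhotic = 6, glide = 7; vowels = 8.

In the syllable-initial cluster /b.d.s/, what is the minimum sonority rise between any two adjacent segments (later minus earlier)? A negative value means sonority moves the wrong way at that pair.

/b/ is a stop (sonority 1).
/d/ is a stop (sonority 1).
/s/ is a fricative (sonority 3).
/b/→/d/: change +0.
/d/→/s/: change +2.
Minimum = 0.

0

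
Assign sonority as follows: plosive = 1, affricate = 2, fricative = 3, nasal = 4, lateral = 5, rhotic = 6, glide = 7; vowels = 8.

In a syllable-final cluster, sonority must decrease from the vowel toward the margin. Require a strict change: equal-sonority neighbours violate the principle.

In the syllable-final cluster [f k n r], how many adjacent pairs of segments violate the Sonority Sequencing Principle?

2

/f/: fricative = 3.
/k/: plosive = 1.
/n/: nasal = 4.
/r/: rhotic = 6.
/f/→/k/: 3→1 (falls) — ok.
/k/→/n/: 1→4 (does not fall) — violation.
/n/→/r/: 4→6 (does not fall) — violation.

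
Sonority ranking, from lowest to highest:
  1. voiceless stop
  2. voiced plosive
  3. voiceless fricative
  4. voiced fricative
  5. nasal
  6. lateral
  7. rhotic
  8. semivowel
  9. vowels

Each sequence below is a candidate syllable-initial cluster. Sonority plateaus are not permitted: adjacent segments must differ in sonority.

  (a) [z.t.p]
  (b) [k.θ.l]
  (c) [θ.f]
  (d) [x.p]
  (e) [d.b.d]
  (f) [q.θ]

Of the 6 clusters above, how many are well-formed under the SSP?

2

(a) sonority 4-1-1: ill-formed.
(b) sonority 1-3-6: well-formed.
(c) sonority 3-3: ill-formed.
(d) sonority 3-1: ill-formed.
(e) sonority 2-2-2: ill-formed.
(f) sonority 1-3: well-formed.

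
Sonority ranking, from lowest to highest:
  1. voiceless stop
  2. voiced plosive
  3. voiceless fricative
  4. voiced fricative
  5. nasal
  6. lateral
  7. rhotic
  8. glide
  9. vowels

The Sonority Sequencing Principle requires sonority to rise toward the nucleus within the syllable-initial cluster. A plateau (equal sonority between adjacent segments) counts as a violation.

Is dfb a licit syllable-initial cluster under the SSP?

/d/ is a voiced plosive (sonority 2).
/f/ is a voiceless fricative (sonority 3).
/b/ is a voiced plosive (sonority 2).
The profile is 2-3-2. Between /f/ (3) and /b/ (2) sonority does not rise, so the cluster violates the SSP.

no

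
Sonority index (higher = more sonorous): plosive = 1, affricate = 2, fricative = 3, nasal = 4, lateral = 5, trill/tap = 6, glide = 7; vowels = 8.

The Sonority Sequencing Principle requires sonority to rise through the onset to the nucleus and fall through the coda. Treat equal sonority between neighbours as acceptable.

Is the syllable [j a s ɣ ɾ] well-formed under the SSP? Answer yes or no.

no

Onset: /j/ is a glide (sonority 7); then the nucleus /a/ (sonority 8).
Onset profile 7-8 — rises to the nucleus.
Coda: /s/ is a fricative (sonority 3), /ɣ/ is a fricative (sonority 3), /ɾ/ is a trill/tap (sonority 6).
Coda profile 8-3-3-6 — does not fall throughout.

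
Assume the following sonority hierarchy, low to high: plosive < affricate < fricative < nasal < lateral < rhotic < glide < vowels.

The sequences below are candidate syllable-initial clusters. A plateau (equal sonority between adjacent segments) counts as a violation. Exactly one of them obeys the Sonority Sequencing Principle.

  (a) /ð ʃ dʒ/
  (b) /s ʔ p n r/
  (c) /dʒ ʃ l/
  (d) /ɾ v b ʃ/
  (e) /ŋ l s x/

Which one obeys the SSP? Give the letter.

c

(a) sonority 3-3-2: ill-formed.
(b) sonority 3-1-1-4-6: ill-formed.
(c) sonority 2-3-5: well-formed.
(d) sonority 6-3-1-3: ill-formed.
(e) sonority 4-5-3-3: ill-formed.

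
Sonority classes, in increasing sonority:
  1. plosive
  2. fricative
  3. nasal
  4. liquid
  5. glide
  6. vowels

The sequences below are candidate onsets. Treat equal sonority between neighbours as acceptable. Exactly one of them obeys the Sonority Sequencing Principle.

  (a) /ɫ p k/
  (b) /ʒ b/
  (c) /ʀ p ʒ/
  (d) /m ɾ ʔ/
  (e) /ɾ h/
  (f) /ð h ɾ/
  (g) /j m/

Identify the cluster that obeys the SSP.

f

(a) sonority 4-1-1: ill-formed.
(b) sonority 2-1: ill-formed.
(c) sonority 4-1-2: ill-formed.
(d) sonority 3-4-1: ill-formed.
(e) sonority 4-2: ill-formed.
(f) sonority 2-2-4: well-formed.
(g) sonority 5-3: ill-formed.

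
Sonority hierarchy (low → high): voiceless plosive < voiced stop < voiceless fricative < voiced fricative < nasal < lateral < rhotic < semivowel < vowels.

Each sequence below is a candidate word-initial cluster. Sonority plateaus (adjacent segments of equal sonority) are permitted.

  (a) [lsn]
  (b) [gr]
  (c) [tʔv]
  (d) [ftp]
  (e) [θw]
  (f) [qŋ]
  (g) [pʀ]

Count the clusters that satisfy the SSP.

5

(a) [lsn]: profile 6-3-5 — violates.
(b) [gr]: profile 2-7 — obeys.
(c) [tʔv]: profile 1-1-4 — obeys.
(d) [ftp]: profile 3-1-1 — violates.
(e) [θw]: profile 3-8 — obeys.
(f) [qŋ]: profile 1-5 — obeys.
(g) [pʀ]: profile 1-7 — obeys.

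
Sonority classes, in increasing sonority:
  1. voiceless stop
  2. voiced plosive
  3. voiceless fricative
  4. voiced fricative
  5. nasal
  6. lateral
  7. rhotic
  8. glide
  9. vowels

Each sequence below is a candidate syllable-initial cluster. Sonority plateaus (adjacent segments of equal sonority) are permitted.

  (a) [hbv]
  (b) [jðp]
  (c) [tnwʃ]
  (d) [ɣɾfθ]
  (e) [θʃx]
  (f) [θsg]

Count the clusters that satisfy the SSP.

1

(a) sonority 3-2-4: ill-formed.
(b) sonority 8-4-1: ill-formed.
(c) sonority 1-5-8-3: ill-formed.
(d) sonority 4-7-3-3: ill-formed.
(e) sonority 3-3-3: well-formed.
(f) sonority 3-3-2: ill-formed.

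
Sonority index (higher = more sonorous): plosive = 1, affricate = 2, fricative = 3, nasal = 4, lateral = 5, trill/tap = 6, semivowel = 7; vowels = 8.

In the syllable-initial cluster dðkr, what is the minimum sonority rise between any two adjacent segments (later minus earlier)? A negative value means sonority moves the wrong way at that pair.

/d/: plosive = 1.
/ð/: fricative = 3.
/k/: plosive = 1.
/r/: trill/tap = 6.
/d/→/ð/: change +2.
/ð/→/k/: change -2.
/k/→/r/: change +5.
Minimum = -2.

-2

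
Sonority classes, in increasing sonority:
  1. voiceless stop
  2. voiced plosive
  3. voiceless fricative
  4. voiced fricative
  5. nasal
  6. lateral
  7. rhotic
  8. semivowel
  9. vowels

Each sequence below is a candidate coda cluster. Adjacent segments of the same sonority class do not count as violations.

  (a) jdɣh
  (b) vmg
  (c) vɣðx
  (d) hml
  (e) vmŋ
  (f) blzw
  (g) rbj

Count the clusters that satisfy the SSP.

(a) jdɣh: profile 8-2-4-3 — violates.
(b) vmg: profile 4-5-2 — violates.
(c) vɣðx: profile 4-4-4-3 — obeys.
(d) hml: profile 3-5-6 — violates.
(e) vmŋ: profile 4-5-5 — violates.
(f) blzw: profile 2-6-4-8 — violates.
(g) rbj: profile 7-2-8 — violates.

1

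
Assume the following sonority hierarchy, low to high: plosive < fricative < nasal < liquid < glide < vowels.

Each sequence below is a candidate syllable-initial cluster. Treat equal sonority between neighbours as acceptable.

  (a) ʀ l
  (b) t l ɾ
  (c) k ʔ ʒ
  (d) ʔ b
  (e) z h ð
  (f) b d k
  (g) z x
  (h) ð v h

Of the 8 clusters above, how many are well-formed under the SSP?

8

(a) sonority 4-4: well-formed.
(b) sonority 1-4-4: well-formed.
(c) sonority 1-1-2: well-formed.
(d) sonority 1-1: well-formed.
(e) sonority 2-2-2: well-formed.
(f) sonority 1-1-1: well-formed.
(g) sonority 2-2: well-formed.
(h) sonority 2-2-2: well-formed.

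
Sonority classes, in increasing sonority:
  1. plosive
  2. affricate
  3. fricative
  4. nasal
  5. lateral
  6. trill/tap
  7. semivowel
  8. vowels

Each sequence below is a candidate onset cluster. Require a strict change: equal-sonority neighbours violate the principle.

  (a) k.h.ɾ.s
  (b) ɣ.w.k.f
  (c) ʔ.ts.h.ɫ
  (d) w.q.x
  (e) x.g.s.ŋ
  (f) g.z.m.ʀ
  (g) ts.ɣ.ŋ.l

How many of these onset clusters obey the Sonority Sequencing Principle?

(a) k.h.ɾ.s: profile 1-3-6-3 — violates.
(b) ɣ.w.k.f: profile 3-7-1-3 — violates.
(c) ʔ.ts.h.ɫ: profile 1-2-3-5 — obeys.
(d) w.q.x: profile 7-1-3 — violates.
(e) x.g.s.ŋ: profile 3-1-3-4 — violates.
(f) g.z.m.ʀ: profile 1-3-4-6 — obeys.
(g) ts.ɣ.ŋ.l: profile 2-3-4-5 — obeys.

3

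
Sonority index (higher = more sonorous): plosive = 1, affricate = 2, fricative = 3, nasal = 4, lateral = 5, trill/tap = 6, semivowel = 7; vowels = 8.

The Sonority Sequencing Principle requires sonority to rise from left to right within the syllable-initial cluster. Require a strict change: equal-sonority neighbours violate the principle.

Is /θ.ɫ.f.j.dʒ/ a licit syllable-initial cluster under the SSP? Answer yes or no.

no

/θ/ — fricative, sonority 3.
/ɫ/ — lateral, sonority 5.
/f/ — fricative, sonority 3.
/j/ — semivowel, sonority 7.
/dʒ/ — affricate, sonority 2.
The profile is 3-5-3-7-2. Between /ɫ/ (5) and /f/ (3) sonority does not rise, so the cluster violates the SSP.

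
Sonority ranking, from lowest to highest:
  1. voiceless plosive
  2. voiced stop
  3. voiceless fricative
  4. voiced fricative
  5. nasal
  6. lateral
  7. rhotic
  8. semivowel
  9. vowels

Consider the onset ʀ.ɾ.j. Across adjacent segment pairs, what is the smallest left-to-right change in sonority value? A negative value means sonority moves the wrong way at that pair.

0

/ʀ/ — rhotic, sonority 7.
/ɾ/ — rhotic, sonority 7.
/j/ — semivowel, sonority 8.
/ʀ/→/ɾ/: change +0.
/ɾ/→/j/: change +1.
Minimum = 0.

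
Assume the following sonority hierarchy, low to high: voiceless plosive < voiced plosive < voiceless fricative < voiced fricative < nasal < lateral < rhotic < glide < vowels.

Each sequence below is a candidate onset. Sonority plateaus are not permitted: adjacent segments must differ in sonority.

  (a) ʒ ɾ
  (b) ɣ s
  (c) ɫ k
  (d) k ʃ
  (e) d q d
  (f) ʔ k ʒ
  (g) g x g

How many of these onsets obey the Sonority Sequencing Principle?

(a) sonority 4-7: well-formed.
(b) sonority 4-3: ill-formed.
(c) sonority 6-1: ill-formed.
(d) sonority 1-3: well-formed.
(e) sonority 2-1-2: ill-formed.
(f) sonority 1-1-4: ill-formed.
(g) sonority 2-3-2: ill-formed.

2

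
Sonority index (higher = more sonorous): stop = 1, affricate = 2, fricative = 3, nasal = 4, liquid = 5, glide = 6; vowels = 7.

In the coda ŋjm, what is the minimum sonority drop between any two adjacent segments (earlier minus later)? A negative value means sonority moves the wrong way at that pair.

/ŋ/ is a nasal (sonority 4).
/j/ is a glide (sonority 6).
/m/ is a nasal (sonority 4).
/ŋ/→/j/: change -2.
/j/→/m/: change +2.
Minimum = -2.

-2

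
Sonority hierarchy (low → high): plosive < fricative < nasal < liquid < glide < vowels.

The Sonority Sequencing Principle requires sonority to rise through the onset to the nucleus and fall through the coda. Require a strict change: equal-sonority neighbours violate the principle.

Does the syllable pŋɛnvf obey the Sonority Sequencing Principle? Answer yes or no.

Onset: /p/ is a plosive (sonority 1), /ŋ/ is a nasal (sonority 3); then the nucleus /ɛ/ (sonority 6).
Onset profile 1-3-6 — rises to the nucleus.
Coda: /n/ is a nasal (sonority 3), /v/ is a fricative (sonority 2), /f/ is a fricative (sonority 2).
Coda profile 6-3-2-2 — does not strictly fall throughout.

no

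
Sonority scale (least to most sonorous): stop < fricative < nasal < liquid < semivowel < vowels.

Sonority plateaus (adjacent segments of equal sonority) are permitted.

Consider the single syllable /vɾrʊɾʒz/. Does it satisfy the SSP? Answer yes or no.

yes

Onset: /v/ is a fricative (sonority 2), /ɾ/ is a liquid (sonority 4), /r/ is a liquid (sonority 4); then the nucleus /ʊ/ (sonority 6).
Onset profile 2-4-4-6 — rises to the nucleus.
Coda: /ɾ/ is a liquid (sonority 4), /ʒ/ is a fricative (sonority 2), /z/ is a fricative (sonority 2).
Coda profile 6-4-2-2 — falls from the nucleus.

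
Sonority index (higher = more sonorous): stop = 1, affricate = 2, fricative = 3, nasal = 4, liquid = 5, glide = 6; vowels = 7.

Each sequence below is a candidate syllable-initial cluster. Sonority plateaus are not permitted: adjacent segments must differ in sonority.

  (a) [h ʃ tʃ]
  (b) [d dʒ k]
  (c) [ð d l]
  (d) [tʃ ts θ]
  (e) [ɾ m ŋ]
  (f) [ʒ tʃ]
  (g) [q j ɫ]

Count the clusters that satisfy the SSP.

0

(a) 3-3-2 → violates
(b) 1-2-1 → violates
(c) 3-1-5 → violates
(d) 2-2-3 → violates
(e) 5-4-4 → violates
(f) 3-2 → violates
(g) 1-6-5 → violates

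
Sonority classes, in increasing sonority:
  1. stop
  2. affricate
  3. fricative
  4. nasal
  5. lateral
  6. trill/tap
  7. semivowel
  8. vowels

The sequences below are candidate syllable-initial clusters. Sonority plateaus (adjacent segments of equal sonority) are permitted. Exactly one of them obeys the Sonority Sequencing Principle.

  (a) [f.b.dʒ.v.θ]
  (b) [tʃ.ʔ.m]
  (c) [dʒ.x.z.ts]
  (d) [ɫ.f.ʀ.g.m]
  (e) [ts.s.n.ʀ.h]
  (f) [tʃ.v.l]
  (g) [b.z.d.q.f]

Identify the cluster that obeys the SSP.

f

(a) sonority 3-1-2-3-3: ill-formed.
(b) sonority 2-1-4: ill-formed.
(c) sonority 2-3-3-2: ill-formed.
(d) sonority 5-3-6-1-4: ill-formed.
(e) sonority 2-3-4-6-3: ill-formed.
(f) sonority 2-3-5: well-formed.
(g) sonority 1-3-1-1-3: ill-formed.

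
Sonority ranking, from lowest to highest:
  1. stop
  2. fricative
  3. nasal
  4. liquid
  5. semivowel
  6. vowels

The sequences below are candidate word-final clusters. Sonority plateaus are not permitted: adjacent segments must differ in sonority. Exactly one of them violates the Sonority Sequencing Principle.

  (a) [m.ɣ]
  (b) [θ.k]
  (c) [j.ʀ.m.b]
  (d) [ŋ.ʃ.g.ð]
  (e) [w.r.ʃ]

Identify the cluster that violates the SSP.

(a) 3-2 → obeys
(b) 2-1 → obeys
(c) 5-4-3-1 → obeys
(d) 3-2-1-2 → violates
(e) 5-4-2 → obeys

d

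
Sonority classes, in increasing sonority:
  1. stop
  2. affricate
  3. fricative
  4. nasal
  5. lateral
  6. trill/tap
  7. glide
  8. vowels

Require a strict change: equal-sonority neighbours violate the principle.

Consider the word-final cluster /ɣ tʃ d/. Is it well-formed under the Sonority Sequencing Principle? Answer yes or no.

/ɣ/: fricative = 3.
/tʃ/: affricate = 2.
/d/: stop = 1.
The profile 3-2-1 strictly falls, so the word-final cluster satisfies the SSP.

yes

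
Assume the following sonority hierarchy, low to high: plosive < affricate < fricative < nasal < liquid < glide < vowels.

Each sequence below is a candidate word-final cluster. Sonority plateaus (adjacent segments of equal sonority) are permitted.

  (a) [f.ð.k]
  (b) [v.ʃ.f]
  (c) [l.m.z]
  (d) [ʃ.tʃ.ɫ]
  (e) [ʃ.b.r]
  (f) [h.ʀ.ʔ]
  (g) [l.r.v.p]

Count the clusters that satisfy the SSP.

(a) [f.ð.k]: profile 3-3-1 — obeys.
(b) [v.ʃ.f]: profile 3-3-3 — obeys.
(c) [l.m.z]: profile 5-4-3 — obeys.
(d) [ʃ.tʃ.ɫ]: profile 3-2-5 — violates.
(e) [ʃ.b.r]: profile 3-1-5 — violates.
(f) [h.ʀ.ʔ]: profile 3-5-1 — violates.
(g) [l.r.v.p]: profile 5-5-3-1 — obeys.

4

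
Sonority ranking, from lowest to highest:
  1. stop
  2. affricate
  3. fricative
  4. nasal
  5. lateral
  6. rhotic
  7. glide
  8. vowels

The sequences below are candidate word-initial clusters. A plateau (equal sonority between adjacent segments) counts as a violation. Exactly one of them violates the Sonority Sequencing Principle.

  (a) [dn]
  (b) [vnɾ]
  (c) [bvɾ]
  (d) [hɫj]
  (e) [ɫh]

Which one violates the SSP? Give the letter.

(a) [dn]: profile 1-4 — obeys.
(b) [vnɾ]: profile 3-4-6 — obeys.
(c) [bvɾ]: profile 1-3-6 — obeys.
(d) [hɫj]: profile 3-5-7 — obeys.
(e) [ɫh]: profile 5-3 — violates.

e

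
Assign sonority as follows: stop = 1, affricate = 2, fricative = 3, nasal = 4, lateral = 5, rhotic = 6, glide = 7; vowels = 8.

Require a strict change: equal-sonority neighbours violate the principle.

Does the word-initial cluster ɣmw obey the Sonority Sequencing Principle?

yes

/ɣ/: fricative = 3.
/m/: nasal = 4.
/w/: glide = 7.
The profile 3-4-7 strictly rises, so the word-initial cluster satisfies the SSP.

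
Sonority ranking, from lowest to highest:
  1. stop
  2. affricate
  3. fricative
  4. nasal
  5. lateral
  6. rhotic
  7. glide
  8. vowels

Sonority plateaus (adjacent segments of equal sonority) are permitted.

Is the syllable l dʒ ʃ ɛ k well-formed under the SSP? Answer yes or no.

no

Onset: /l/ is a lateral (sonority 5), /dʒ/ is an affricate (sonority 2), /ʃ/ is a fricative (sonority 3); then the nucleus /ɛ/ (sonority 8).
Onset profile 5-2-3-8 — does not rise throughout.
Coda: /k/ is a stop (sonority 1).
Coda profile 8-1 — falls from the nucleus.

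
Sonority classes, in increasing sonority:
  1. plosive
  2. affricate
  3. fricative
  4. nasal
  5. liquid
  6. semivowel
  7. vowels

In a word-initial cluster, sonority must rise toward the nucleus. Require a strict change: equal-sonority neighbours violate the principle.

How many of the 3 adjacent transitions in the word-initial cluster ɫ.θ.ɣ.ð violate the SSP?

3

/ɫ/ is a liquid (sonority 5).
/θ/ is a fricative (sonority 3).
/ɣ/ is a fricative (sonority 3).
/ð/ is a fricative (sonority 3).
/ɫ/→/θ/: 5→3 (does not rise) — violation.
/θ/→/ɣ/: 3→3 (plateau) — violation.
/ɣ/→/ð/: 3→3 (plateau) — violation.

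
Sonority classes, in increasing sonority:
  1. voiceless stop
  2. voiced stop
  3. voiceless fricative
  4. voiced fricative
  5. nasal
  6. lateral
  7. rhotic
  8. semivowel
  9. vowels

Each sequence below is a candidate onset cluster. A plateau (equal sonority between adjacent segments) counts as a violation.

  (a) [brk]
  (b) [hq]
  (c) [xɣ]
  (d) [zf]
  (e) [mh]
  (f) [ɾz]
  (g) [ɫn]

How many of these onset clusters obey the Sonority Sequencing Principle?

(a) sonority 2-7-1: ill-formed.
(b) sonority 3-1: ill-formed.
(c) sonority 3-4: well-formed.
(d) sonority 4-3: ill-formed.
(e) sonority 5-3: ill-formed.
(f) sonority 7-4: ill-formed.
(g) sonority 6-5: ill-formed.

1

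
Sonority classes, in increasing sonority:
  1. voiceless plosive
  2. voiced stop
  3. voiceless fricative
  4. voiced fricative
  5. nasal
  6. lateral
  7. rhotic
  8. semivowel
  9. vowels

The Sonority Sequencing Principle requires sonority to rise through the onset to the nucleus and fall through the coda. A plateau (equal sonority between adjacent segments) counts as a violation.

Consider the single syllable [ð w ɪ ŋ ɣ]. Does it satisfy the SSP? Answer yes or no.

Onset: /ð/ is a voiced fricative (sonority 4), /w/ is a semivowel (sonority 8); then the nucleus /ɪ/ (sonority 9).
Onset profile 4-8-9 — rises to the nucleus.
Coda: /ŋ/ is a nasal (sonority 5), /ɣ/ is a voiced fricative (sonority 4).
Coda profile 9-5-4 — falls from the nucleus.

yes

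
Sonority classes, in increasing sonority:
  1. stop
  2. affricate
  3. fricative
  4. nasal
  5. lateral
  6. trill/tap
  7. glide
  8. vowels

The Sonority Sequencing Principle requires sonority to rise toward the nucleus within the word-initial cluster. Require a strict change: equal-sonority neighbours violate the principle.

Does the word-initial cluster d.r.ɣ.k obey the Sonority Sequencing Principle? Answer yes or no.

/d/ — stop, sonority 1.
/r/ — trill/tap, sonority 6.
/ɣ/ — fricative, sonority 3.
/k/ — stop, sonority 1.
The profile is 1-6-3-1. Between /r/ (6) and /ɣ/ (3) sonority does not rise, so the cluster violates the SSP.

no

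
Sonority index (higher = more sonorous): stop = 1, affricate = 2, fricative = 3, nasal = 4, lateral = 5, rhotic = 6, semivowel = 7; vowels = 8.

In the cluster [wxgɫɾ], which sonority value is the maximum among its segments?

7

/w/ is a semivowel (sonority 7).
/x/ is a fricative (sonority 3).
/g/ is a stop (sonority 1).
/ɫ/ is a lateral (sonority 5).
/ɾ/ is a rhotic (sonority 6).
The maximum is 7.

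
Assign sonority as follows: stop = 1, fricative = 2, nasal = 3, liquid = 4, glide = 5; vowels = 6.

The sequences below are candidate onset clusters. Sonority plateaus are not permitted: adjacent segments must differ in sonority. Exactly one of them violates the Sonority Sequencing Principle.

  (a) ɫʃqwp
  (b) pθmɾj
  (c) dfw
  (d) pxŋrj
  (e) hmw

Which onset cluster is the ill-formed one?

(a) ɫʃqwp: profile 4-2-1-5-1 — violates.
(b) pθmɾj: profile 1-2-3-4-5 — obeys.
(c) dfw: profile 1-2-5 — obeys.
(d) pxŋrj: profile 1-2-3-4-5 — obeys.
(e) hmw: profile 2-3-5 — obeys.

a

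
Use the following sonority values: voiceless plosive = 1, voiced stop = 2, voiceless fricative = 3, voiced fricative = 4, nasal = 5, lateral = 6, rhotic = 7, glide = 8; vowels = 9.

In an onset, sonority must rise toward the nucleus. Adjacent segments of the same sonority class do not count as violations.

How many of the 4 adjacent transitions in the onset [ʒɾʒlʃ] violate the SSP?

/ʒ/: voiced fricative = 4.
/ɾ/: rhotic = 7.
/ʒ/: voiced fricative = 4.
/l/: lateral = 6.
/ʃ/: voiceless fricative = 3.
/ʒ/→/ɾ/: 4→7 (rises) — ok.
/ɾ/→/ʒ/: 7→4 (does not rise) — violation.
/ʒ/→/l/: 4→6 (rises) — ok.
/l/→/ʃ/: 6→3 (does not rise) — violation.

2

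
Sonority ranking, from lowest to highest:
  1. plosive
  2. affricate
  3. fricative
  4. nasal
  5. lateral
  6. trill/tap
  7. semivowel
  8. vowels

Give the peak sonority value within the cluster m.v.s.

4

/m/ — nasal, sonority 4.
/v/ — fricative, sonority 3.
/s/ — fricative, sonority 3.
The maximum is 4.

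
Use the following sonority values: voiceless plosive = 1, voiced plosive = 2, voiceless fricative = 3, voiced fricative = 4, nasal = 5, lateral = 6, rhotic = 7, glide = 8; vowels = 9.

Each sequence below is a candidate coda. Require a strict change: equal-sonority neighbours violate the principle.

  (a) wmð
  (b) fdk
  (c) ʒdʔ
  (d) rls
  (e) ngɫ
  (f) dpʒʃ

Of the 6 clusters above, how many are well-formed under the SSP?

4

(a) sonority 8-5-4: well-formed.
(b) sonority 3-2-1: well-formed.
(c) sonority 4-2-1: well-formed.
(d) sonority 7-6-3: well-formed.
(e) sonority 5-2-6: ill-formed.
(f) sonority 2-1-4-3: ill-formed.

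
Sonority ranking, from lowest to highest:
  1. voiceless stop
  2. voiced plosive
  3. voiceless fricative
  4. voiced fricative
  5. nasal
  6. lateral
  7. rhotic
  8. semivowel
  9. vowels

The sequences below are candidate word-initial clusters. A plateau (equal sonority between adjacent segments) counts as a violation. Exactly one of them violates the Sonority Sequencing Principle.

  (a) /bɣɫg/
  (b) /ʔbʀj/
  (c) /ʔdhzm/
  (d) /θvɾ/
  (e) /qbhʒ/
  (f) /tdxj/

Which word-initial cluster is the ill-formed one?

a

(a) 2-4-6-2 → violates
(b) 1-2-7-8 → obeys
(c) 1-2-3-4-5 → obeys
(d) 3-4-7 → obeys
(e) 1-2-3-4 → obeys
(f) 1-2-3-8 → obeys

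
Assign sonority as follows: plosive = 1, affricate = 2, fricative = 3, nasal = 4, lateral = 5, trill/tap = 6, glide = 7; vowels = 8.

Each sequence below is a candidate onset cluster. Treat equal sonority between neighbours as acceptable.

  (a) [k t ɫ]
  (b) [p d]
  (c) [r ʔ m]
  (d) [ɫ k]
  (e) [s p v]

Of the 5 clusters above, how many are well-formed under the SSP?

(a) sonority 1-1-5: well-formed.
(b) sonority 1-1: well-formed.
(c) sonority 6-1-4: ill-formed.
(d) sonority 5-1: ill-formed.
(e) sonority 3-1-3: ill-formed.

2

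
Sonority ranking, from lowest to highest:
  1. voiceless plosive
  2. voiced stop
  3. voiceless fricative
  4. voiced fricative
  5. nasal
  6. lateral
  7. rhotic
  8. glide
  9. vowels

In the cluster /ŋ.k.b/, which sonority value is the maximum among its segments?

5

/ŋ/ is a nasal (sonority 5).
/k/ is a voiceless plosive (sonority 1).
/b/ is a voiced stop (sonority 2).
The maximum is 5.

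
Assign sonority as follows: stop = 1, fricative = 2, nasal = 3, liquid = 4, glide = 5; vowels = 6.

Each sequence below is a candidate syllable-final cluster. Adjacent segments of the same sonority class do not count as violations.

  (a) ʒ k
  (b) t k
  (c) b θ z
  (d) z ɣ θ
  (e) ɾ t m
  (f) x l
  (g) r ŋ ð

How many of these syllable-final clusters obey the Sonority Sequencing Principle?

4

(a) sonority 2-1: well-formed.
(b) sonority 1-1: well-formed.
(c) sonority 1-2-2: ill-formed.
(d) sonority 2-2-2: well-formed.
(e) sonority 4-1-3: ill-formed.
(f) sonority 2-4: ill-formed.
(g) sonority 4-3-2: well-formed.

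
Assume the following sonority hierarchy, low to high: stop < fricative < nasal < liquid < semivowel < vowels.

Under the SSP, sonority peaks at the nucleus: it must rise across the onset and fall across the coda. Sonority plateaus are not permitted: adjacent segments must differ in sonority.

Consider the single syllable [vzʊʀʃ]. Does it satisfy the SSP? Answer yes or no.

no

Onset: /v/ is a fricative (sonority 2), /z/ is a fricative (sonority 2); then the nucleus /ʊ/ (sonority 6).
Onset profile 2-2-6 — does not strictly rise throughout.
Coda: /ʀ/ is a liquid (sonority 4), /ʃ/ is a fricative (sonority 2).
Coda profile 6-4-2 — falls from the nucleus.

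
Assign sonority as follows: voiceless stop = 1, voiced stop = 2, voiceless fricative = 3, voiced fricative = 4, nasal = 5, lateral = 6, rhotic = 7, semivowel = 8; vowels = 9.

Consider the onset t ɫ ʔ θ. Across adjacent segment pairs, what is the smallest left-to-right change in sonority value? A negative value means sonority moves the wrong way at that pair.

/t/: voiceless stop = 1.
/ɫ/: lateral = 6.
/ʔ/: voiceless stop = 1.
/θ/: voiceless fricative = 3.
/t/→/ɫ/: change +5.
/ɫ/→/ʔ/: change -5.
/ʔ/→/θ/: change +2.
Minimum = -5.

-5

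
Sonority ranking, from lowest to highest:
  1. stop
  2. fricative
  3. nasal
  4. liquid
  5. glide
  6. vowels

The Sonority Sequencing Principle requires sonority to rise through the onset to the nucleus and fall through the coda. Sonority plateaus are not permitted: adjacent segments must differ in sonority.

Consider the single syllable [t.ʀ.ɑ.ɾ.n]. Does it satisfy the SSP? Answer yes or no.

Onset: /t/ is a stop (sonority 1), /ʀ/ is a liquid (sonority 4); then the nucleus /ɑ/ (sonority 6).
Onset profile 1-4-6 — rises to the nucleus.
Coda: /ɾ/ is a liquid (sonority 4), /n/ is a nasal (sonority 3).
Coda profile 6-4-3 — falls from the nucleus.

yes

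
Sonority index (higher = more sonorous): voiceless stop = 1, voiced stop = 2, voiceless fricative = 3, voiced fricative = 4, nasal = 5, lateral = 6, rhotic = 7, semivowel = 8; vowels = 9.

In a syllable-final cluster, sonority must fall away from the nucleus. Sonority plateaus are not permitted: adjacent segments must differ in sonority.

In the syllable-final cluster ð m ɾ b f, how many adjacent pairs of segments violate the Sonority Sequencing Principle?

/ð/ — voiced fricative, sonority 4.
/m/ — nasal, sonority 5.
/ɾ/ — rhotic, sonority 7.
/b/ — voiced stop, sonority 2.
/f/ — voiceless fricative, sonority 3.
/ð/→/m/: 4→5 (does not fall) — violation.
/m/→/ɾ/: 5→7 (does not fall) — violation.
/ɾ/→/b/: 7→2 (falls) — ok.
/b/→/f/: 2→3 (does not fall) — violation.

3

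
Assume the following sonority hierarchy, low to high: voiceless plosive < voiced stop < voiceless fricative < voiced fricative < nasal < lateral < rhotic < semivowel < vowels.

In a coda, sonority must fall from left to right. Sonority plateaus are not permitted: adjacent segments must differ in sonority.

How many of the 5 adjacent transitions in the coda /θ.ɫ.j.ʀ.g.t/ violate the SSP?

2

/θ/ is a voiceless fricative (sonority 3).
/ɫ/ is a lateral (sonority 6).
/j/ is a semivowel (sonority 8).
/ʀ/ is a rhotic (sonority 7).
/g/ is a voiced stop (sonority 2).
/t/ is a voiceless plosive (sonority 1).
/θ/→/ɫ/: 3→6 (does not fall) — violation.
/ɫ/→/j/: 6→8 (does not fall) — violation.
/j/→/ʀ/: 8→7 (falls) — ok.
/ʀ/→/g/: 7→2 (falls) — ok.
/g/→/t/: 2→1 (falls) — ok.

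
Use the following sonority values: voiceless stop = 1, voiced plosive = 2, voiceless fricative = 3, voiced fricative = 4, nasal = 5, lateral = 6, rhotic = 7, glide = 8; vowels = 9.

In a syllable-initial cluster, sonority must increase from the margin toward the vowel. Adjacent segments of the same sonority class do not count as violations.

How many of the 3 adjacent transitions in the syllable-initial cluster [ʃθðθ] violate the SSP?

1

/ʃ/ is a voiceless fricative (sonority 3).
/θ/ is a voiceless fricative (sonority 3).
/ð/ is a voiced fricative (sonority 4).
/θ/ is a voiceless fricative (sonority 3).
/ʃ/→/θ/: 3→3 (plateau, allowed) — ok.
/θ/→/ð/: 3→4 (rises) — ok.
/ð/→/θ/: 4→3 (does not rise) — violation.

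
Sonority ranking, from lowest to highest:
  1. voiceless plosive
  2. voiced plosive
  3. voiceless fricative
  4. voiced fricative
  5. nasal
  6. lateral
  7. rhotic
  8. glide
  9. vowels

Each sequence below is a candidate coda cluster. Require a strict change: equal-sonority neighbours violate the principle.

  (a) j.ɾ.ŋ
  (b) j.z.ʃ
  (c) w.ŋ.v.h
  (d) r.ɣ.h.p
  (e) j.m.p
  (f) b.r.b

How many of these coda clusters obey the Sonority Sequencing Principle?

(a) 8-7-5 → obeys
(b) 8-4-3 → obeys
(c) 8-5-4-3 → obeys
(d) 7-4-3-1 → obeys
(e) 8-5-1 → obeys
(f) 2-7-2 → violates

5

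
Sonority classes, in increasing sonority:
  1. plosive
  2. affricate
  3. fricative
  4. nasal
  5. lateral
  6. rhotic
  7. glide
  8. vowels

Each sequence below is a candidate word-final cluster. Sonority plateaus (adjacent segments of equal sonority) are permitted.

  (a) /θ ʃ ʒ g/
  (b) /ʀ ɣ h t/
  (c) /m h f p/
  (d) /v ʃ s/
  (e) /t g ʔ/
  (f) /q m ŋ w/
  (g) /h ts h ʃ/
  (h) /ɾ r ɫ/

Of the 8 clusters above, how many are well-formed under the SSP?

6

(a) /θ ʃ ʒ g/: profile 3-3-3-1 — obeys.
(b) /ʀ ɣ h t/: profile 6-3-3-1 — obeys.
(c) /m h f p/: profile 4-3-3-1 — obeys.
(d) /v ʃ s/: profile 3-3-3 — obeys.
(e) /t g ʔ/: profile 1-1-1 — obeys.
(f) /q m ŋ w/: profile 1-4-4-7 — violates.
(g) /h ts h ʃ/: profile 3-2-3-3 — violates.
(h) /ɾ r ɫ/: profile 6-6-5 — obeys.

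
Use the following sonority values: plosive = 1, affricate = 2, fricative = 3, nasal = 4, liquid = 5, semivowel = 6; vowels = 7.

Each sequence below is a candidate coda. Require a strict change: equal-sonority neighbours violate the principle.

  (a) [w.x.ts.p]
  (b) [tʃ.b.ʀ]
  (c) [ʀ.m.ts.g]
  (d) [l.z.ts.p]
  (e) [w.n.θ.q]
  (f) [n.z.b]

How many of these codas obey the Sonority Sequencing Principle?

(a) sonority 6-3-2-1: well-formed.
(b) sonority 2-1-5: ill-formed.
(c) sonority 5-4-2-1: well-formed.
(d) sonority 5-3-2-1: well-formed.
(e) sonority 6-4-3-1: well-formed.
(f) sonority 4-3-1: well-formed.

5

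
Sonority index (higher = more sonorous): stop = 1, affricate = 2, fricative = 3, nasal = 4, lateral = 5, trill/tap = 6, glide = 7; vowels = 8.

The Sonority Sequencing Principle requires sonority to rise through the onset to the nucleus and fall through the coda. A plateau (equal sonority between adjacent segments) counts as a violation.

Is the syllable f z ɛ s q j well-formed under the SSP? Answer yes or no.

no

Onset: /f/ is a fricative (sonority 3), /z/ is a fricative (sonority 3); then the nucleus /ɛ/ (sonority 8).
Onset profile 3-3-8 — does not strictly rise throughout.
Coda: /s/ is a fricative (sonority 3), /q/ is a stop (sonority 1), /j/ is a glide (sonority 7).
Coda profile 8-3-1-7 — does not strictly fall throughout.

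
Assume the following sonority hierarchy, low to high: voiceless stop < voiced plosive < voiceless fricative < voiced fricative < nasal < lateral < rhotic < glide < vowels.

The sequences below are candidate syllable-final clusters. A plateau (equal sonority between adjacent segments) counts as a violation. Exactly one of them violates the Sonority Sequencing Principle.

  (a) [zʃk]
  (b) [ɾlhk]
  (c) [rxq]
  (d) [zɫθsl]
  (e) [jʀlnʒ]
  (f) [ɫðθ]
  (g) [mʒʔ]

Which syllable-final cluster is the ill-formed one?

(a) 4-3-1 → obeys
(b) 7-6-3-1 → obeys
(c) 7-3-1 → obeys
(d) 4-6-3-3-6 → violates
(e) 8-7-6-5-4 → obeys
(f) 6-4-3 → obeys
(g) 5-4-1 → obeys

d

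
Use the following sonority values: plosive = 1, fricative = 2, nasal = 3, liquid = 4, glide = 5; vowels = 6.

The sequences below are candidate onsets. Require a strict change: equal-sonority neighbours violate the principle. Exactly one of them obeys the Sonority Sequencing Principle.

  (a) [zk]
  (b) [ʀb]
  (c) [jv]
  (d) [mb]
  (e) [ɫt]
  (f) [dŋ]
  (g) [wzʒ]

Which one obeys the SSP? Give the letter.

(a) sonority 2-1: ill-formed.
(b) sonority 4-1: ill-formed.
(c) sonority 5-2: ill-formed.
(d) sonority 3-1: ill-formed.
(e) sonority 4-1: ill-formed.
(f) sonority 1-3: well-formed.
(g) sonority 5-2-2: ill-formed.

f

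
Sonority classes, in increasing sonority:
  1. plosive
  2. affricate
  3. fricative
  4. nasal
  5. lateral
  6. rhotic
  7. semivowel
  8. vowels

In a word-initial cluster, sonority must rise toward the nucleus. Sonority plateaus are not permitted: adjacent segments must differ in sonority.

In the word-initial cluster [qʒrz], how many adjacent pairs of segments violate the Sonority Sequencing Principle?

1

/q/ is a plosive (sonority 1).
/ʒ/ is a fricative (sonority 3).
/r/ is a rhotic (sonority 6).
/z/ is a fricative (sonority 3).
/q/→/ʒ/: 1→3 (rises) — ok.
/ʒ/→/r/: 3→6 (rises) — ok.
/r/→/z/: 6→3 (does not rise) — violation.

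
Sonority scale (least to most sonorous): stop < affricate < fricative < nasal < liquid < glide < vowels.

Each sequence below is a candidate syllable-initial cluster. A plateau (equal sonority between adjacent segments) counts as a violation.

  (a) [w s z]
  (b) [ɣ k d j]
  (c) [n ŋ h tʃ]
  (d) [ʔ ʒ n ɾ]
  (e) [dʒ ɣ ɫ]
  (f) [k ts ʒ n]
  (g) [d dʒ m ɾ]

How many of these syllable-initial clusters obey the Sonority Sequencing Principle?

4

(a) sonority 6-3-3: ill-formed.
(b) sonority 3-1-1-6: ill-formed.
(c) sonority 4-4-3-2: ill-formed.
(d) sonority 1-3-4-5: well-formed.
(e) sonority 2-3-5: well-formed.
(f) sonority 1-2-3-4: well-formed.
(g) sonority 1-2-4-5: well-formed.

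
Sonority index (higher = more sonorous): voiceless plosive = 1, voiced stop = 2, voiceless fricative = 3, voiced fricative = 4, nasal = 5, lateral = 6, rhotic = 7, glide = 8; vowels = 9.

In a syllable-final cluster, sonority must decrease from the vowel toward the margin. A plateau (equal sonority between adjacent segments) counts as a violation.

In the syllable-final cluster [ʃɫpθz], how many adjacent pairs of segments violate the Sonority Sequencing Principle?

/ʃ/ is a voiceless fricative (sonority 3).
/ɫ/ is a lateral (sonority 6).
/p/ is a voiceless plosive (sonority 1).
/θ/ is a voiceless fricative (sonority 3).
/z/ is a voiced fricative (sonority 4).
/ʃ/→/ɫ/: 3→6 (does not fall) — violation.
/ɫ/→/p/: 6→1 (falls) — ok.
/p/→/θ/: 1→3 (does not fall) — violation.
/θ/→/z/: 3→4 (does not fall) — violation.

3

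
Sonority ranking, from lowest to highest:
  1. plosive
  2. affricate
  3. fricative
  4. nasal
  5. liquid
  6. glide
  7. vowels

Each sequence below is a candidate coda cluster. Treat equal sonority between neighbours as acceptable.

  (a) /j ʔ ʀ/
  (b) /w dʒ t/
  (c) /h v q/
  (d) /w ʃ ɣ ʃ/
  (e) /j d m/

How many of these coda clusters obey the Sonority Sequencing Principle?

3

(a) 6-1-5 → violates
(b) 6-2-1 → obeys
(c) 3-3-1 → obeys
(d) 6-3-3-3 → obeys
(e) 6-1-4 → violates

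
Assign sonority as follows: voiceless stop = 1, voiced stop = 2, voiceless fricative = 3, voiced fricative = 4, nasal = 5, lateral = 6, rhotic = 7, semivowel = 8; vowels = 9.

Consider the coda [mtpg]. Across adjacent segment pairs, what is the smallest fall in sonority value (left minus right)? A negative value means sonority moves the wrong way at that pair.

/m/ — nasal, sonority 5.
/t/ — voiceless stop, sonority 1.
/p/ — voiceless stop, sonority 1.
/g/ — voiced stop, sonority 2.
/m/→/t/: change +4.
/t/→/p/: change +0.
/p/→/g/: change -1.
Minimum = -1.

-1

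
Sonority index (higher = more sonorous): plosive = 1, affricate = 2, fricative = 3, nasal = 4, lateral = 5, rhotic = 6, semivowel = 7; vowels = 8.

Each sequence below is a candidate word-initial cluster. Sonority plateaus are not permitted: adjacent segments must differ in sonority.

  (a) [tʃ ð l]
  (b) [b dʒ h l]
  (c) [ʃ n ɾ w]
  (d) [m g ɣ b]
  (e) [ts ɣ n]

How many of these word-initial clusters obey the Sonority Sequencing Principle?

(a) [tʃ ð l]: profile 2-3-5 — obeys.
(b) [b dʒ h l]: profile 1-2-3-5 — obeys.
(c) [ʃ n ɾ w]: profile 3-4-6-7 — obeys.
(d) [m g ɣ b]: profile 4-1-3-1 — violates.
(e) [ts ɣ n]: profile 2-3-4 — obeys.

4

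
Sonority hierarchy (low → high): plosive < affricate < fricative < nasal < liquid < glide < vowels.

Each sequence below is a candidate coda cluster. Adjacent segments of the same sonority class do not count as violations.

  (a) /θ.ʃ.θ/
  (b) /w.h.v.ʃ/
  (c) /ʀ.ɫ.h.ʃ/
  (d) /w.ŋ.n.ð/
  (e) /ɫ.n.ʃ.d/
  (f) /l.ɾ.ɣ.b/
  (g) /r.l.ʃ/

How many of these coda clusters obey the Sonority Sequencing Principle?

(a) /θ.ʃ.θ/: profile 3-3-3 — obeys.
(b) /w.h.v.ʃ/: profile 6-3-3-3 — obeys.
(c) /ʀ.ɫ.h.ʃ/: profile 5-5-3-3 — obeys.
(d) /w.ŋ.n.ð/: profile 6-4-4-3 — obeys.
(e) /ɫ.n.ʃ.d/: profile 5-4-3-1 — obeys.
(f) /l.ɾ.ɣ.b/: profile 5-5-3-1 — obeys.
(g) /r.l.ʃ/: profile 5-5-3 — obeys.

7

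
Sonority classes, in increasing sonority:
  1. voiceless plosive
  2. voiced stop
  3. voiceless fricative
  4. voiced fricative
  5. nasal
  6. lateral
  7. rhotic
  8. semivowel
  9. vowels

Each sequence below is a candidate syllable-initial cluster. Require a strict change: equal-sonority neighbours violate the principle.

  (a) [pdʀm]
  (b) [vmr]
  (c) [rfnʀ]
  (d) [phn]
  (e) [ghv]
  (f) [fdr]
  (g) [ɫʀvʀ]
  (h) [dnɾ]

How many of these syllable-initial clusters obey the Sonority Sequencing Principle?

(a) 1-2-7-5 → violates
(b) 4-5-7 → obeys
(c) 7-3-5-7 → violates
(d) 1-3-5 → obeys
(e) 2-3-4 → obeys
(f) 3-2-7 → violates
(g) 6-7-4-7 → violates
(h) 2-5-7 → obeys

4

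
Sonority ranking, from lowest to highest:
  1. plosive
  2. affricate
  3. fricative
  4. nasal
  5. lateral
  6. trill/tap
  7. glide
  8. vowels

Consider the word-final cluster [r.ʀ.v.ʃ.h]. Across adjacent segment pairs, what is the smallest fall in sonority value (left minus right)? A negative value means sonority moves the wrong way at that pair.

/r/ is a trill/tap (sonority 6).
/ʀ/ is a trill/tap (sonority 6).
/v/ is a fricative (sonority 3).
/ʃ/ is a fricative (sonority 3).
/h/ is a fricative (sonority 3).
/r/→/ʀ/: change +0.
/ʀ/→/v/: change +3.
/v/→/ʃ/: change +0.
/ʃ/→/h/: change +0.
Minimum = 0.

0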